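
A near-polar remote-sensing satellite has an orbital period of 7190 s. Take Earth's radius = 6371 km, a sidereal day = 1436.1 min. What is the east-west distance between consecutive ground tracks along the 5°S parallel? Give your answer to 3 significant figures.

Node shift per orbit = (7190.0/86166) × 360° = 30.04°.
Equatorial spacing = 30.04 × 111.2 km/° = 3340 km.
At 5° latitude, spacing = 3340 × cos(5°) = 3328 km.

3330 km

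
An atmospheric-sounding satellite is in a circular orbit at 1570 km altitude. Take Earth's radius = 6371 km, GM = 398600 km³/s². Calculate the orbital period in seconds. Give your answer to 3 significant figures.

Semi-major axis a = 6371 + 1570 = 7941 km. Period T = 2π√(a³/μ) = 2π√(7941³/398600) = 7042.5 s = 117.37 min.

7040 seconds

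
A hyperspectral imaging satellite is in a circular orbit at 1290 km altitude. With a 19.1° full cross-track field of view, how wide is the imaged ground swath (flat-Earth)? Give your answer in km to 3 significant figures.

434 km

Half-angle = 19.1°/2 = 9.55°.
Swath width ≈ 2h·tan(θ/2) = 2 × 1290 × tan(9.55°) = 434.1 km.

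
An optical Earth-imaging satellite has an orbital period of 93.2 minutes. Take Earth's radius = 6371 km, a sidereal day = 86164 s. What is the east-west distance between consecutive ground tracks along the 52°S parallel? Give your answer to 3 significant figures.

T = 93.2 min = 5592.0 s.
Node shift per orbit = (5592.0/86164) × 360° = 23.36°.
Equatorial spacing = 23.36 × 111.2 km/° = 2598 km.
At 52° latitude, spacing = 2598 × cos(52°) = 1599 km.

1600 km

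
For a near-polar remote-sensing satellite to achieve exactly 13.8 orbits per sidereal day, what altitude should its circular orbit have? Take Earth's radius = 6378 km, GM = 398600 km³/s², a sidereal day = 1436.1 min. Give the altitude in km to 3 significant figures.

951 km

Required period T = 86166 / 13.8 = 6243.9 s.
From T = 2π√(a³/μ): a = (μ T²/4π²)^(1/3) = (398600 × 6243.9² / 4π²)^(1/3) = 7329 km.
Altitude h = a − R = 7329 − 6378 = 951 km.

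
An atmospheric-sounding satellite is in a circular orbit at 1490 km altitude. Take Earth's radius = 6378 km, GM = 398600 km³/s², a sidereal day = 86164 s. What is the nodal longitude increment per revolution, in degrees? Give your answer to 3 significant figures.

29.0°

Semi-major axis a = 6378 + 1490 = 7868 km. Period T = 2π√(a³/μ) = 2π√(7868³/398600) = 6945.6 s = 115.76 min.
During one orbit Earth rotates (6945.6 / 86164) × 360° = 29.02°.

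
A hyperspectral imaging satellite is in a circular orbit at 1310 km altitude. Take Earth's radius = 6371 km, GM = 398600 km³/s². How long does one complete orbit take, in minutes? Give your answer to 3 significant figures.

112 min

Semi-major axis a = 6371 + 1310 = 7681 km. Period T = 2π√(a³/μ) = 2π√(7681³/398600) = 6699.4 s = 111.66 min.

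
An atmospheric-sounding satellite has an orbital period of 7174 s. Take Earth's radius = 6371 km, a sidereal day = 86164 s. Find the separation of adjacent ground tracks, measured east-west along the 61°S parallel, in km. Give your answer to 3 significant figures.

1620 km

Node shift per orbit = (7174.0/86164) × 360° = 29.97°.
Equatorial spacing = 29.97 × 111.2 km/° = 3333 km.
At 61° latitude, spacing = 3333 × cos(61°) = 1616 km.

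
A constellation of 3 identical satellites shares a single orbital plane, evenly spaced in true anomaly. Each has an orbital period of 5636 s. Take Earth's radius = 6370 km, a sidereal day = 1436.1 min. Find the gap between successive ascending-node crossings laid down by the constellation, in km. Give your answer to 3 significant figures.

873 km

Single-satellite node shift = (5636.0/86166) × 360° = 23.55°.
With 3 satellites evenly phased, successive equator crossings are 23.55/3 = 7.849° apart.
That is 7.849 × 111.2 = 873 km at the equator.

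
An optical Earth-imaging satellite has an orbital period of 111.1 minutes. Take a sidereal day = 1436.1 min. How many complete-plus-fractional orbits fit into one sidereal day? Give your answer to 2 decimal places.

12.93

T = 111.1 min = 6666.0 s.
Orbits per sidereal day = 86166 / 6666.0 = 12.926.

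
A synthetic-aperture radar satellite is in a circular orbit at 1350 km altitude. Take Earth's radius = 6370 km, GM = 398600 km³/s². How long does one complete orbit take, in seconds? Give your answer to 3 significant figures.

6750 seconds

Semi-major axis a = 6370 + 1350 = 7720 km. Period T = 2π√(a³/μ) = 2π√(7720³/398600) = 6750.5 s = 112.51 min.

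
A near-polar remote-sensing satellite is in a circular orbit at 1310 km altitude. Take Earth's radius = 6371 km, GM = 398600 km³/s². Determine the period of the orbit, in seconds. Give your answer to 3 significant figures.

Semi-major axis a = 6371 + 1310 = 7681 km. Period T = 2π√(a³/μ) = 2π√(7681³/398600) = 6699.4 s = 111.66 min.

6700 seconds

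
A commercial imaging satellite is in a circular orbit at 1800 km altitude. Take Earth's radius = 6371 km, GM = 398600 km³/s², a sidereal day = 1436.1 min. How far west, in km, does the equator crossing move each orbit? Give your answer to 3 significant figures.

3410 km

Semi-major axis a = 6371 + 1800 = 8171 km. Period T = 2π√(a³/μ) = 2π√(8171³/398600) = 7350.6 s = 122.51 min.
During one orbit Earth rotates (7350.6 / 86166) × 360° = 30.71°.
At the equator that is 30.71° × (2π·6371/360) km/° = 30.71 × 111.2 = 3415 km.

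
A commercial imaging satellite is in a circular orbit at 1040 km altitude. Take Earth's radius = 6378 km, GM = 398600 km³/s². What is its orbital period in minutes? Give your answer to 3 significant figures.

106 min

Semi-major axis a = 6378 + 1040 = 7418 km. Period T = 2π√(a³/μ) = 2π√(7418³/398600) = 6358.3 s = 105.97 min.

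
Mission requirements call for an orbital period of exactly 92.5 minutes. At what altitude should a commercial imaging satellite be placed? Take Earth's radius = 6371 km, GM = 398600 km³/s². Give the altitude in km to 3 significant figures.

404 km

T = 92.5 min = 5550.0 s.
From T = 2π√(a³/μ): a = (μ T²/4π²)^(1/3) = (398600 × 5550.0² / 4π²)^(1/3) = 6775 km.
Altitude h = a − R = 6775 − 6371 = 404 km.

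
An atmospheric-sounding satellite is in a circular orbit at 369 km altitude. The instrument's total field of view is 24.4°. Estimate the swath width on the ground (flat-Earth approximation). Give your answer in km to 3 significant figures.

160 km

Half-angle = 24.4°/2 = 12.2°.
Swath width ≈ 2h·tan(θ/2) = 2 × 369 × tan(12.2°) = 159.6 km.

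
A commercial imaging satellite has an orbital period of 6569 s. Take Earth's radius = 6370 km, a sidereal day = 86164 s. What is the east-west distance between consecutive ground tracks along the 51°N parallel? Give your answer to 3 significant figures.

Node shift per orbit = (6569.0/86164) × 360° = 27.45°.
Equatorial spacing = 27.45 × 111.2 km/° = 3051 km.
At 51° latitude, spacing = 3051 × cos(51°) = 1920 km.

1920 km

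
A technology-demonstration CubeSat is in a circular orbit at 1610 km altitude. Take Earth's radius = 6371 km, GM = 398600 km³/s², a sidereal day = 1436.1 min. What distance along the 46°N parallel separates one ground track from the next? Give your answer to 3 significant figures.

2290 km

Semi-major axis a = 6371 + 1610 = 7981 km. Period T = 2π√(a³/μ) = 2π√(7981³/398600) = 7095.7 s = 118.26 min.
Node shift per orbit = (7095.7/86166) × 360° = 29.65°.
Equatorial spacing = 29.65 × 111.2 km/° = 3296 km.
At 46° latitude, spacing = 3296 × cos(46°) = 2290 km.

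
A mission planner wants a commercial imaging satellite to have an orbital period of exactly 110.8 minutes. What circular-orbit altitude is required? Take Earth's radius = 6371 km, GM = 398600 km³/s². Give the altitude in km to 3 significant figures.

1270 km

T = 110.8 min = 6648.0 s.
From T = 2π√(a³/μ): a = (μ T²/4π²)^(1/3) = (398600 × 6648.0² / 4π²)^(1/3) = 7642 km.
Altitude h = a − R = 7642 − 6371 = 1271 km.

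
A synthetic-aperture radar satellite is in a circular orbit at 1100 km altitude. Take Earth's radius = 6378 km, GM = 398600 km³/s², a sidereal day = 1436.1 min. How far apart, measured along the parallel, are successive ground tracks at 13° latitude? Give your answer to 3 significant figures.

2920 km

Semi-major axis a = 6378 + 1100 = 7478 km. Period T = 2π√(a³/μ) = 2π√(7478³/398600) = 6435.6 s = 107.26 min.
Node shift per orbit = (6435.6/86166) × 360° = 26.89°.
Equatorial spacing = 26.89 × 111.3 km/° = 2993 km.
At 13° latitude, spacing = 2993 × cos(13°) = 2916 km.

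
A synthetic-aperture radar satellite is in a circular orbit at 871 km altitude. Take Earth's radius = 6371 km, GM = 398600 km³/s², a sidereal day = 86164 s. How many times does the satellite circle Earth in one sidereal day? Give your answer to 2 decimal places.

14.05

Semi-major axis a = 6371 + 871 = 7242 km. Period T = 2π√(a³/μ) = 2π√(7242³/398600) = 6133.4 s = 102.22 min.
Orbits per sidereal day = 86164 / 6133.4 = 14.048.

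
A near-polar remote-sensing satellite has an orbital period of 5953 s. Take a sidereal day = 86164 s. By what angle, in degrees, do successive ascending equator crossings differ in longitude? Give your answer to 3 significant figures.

During one orbit Earth rotates (5953.0 / 86164) × 360° = 24.87°.

24.9°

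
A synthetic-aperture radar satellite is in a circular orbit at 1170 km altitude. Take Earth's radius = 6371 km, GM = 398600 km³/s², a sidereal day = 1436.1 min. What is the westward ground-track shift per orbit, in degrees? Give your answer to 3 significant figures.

Semi-major axis a = 6371 + 1170 = 7541 km. Period T = 2π√(a³/μ) = 2π√(7541³/398600) = 6517.1 s = 108.62 min.
During one orbit Earth rotates (6517.1 / 86166) × 360° = 27.23°.

27.2°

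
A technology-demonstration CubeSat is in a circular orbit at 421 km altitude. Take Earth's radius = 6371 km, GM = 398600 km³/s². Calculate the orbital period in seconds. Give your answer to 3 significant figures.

5570 seconds

Semi-major axis a = 6371 + 421 = 6792 km. Period T = 2π√(a³/μ) = 2π√(6792³/398600) = 5570.7 s = 92.84 min.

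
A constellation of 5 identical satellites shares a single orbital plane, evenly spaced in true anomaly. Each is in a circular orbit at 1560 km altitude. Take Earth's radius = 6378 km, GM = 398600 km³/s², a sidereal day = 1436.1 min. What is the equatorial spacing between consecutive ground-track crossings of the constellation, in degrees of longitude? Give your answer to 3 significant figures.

5.88°

Semi-major axis a = 6378 + 1560 = 7938 km. Period T = 2π√(a³/μ) = 2π√(7938³/398600) = 7038.5 s = 117.31 min.
Single-satellite node shift = (7038.5/86166) × 360° = 29.41°.
With 5 satellites evenly phased, successive equator crossings are 29.41/5 = 5.881° apart.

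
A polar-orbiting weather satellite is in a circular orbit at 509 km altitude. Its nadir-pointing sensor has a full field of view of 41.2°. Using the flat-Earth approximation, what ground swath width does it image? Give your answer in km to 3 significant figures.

383 km

Half-angle = 41.2°/2 = 20.6°.
Swath width ≈ 2h·tan(θ/2) = 2 × 509 × tan(20.6°) = 382.6 km.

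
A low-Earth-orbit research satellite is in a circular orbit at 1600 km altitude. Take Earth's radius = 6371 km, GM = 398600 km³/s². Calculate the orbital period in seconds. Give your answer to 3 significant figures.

Semi-major axis a = 6371 + 1600 = 7971 km. Period T = 2π√(a³/μ) = 2π√(7971³/398600) = 7082.4 s = 118.04 min.

7080 seconds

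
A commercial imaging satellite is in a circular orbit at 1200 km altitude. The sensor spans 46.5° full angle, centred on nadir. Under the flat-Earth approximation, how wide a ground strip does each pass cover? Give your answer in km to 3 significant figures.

1030 km

Half-angle = 46.5°/2 = 23.25°.
Swath width ≈ 2h·tan(θ/2) = 2 × 1200 × tan(23.25°) = 1031.1 km.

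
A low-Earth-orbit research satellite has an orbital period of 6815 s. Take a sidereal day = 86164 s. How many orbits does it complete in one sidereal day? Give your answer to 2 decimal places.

12.64

Orbits per sidereal day = 86164 / 6815.0 = 12.643.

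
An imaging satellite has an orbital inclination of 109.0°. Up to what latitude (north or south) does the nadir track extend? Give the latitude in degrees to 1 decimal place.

71.0°

Retrograde orbit: the ground track reaches ±(180° − i) = ±(180 − 109.0) = ±71.0°.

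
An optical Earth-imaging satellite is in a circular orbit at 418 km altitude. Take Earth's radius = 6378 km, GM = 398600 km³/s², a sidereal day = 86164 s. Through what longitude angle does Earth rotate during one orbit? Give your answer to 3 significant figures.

Semi-major axis a = 6378 + 418 = 6796 km. Period T = 2π√(a³/μ) = 2π√(6796³/398600) = 5575.6 s = 92.93 min.
During one orbit Earth rotates (5575.6 / 86164) × 360° = 23.30°.

23.3°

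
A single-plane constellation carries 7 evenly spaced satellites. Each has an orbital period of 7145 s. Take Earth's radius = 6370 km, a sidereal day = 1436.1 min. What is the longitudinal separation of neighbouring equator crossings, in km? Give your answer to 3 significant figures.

474 km

Single-satellite node shift = (7145.0/86166) × 360° = 29.85°.
With 7 satellites evenly phased, successive equator crossings are 29.85/7 = 4.265° apart.
That is 4.265 × 111.2 = 474 km at the equator.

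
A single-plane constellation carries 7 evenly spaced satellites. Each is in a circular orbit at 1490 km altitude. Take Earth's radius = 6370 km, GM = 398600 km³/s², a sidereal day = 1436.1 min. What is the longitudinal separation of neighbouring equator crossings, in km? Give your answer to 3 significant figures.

Semi-major axis a = 6370 + 1490 = 7860 km. Period T = 2π√(a³/μ) = 2π√(7860³/398600) = 6935.0 s = 115.58 min.
Single-satellite node shift = (6935.0/86166) × 360° = 28.97°.
With 7 satellites evenly phased, successive equator crossings are 28.97/7 = 4.139° apart.
That is 4.139 × 111.2 = 460 km at the equator.

460 km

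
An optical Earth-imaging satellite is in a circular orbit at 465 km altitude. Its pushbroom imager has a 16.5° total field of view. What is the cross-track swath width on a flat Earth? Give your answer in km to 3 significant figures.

Half-angle = 16.5°/2 = 8.25°.
Swath width ≈ 2h·tan(θ/2) = 2 × 465 × tan(8.25°) = 134.8 km.

135 km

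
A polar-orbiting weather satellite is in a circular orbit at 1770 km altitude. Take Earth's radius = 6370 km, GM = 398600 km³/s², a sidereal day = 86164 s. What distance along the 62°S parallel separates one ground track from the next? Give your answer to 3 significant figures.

1590 km

Semi-major axis a = 6370 + 1770 = 8140 km. Period T = 2π√(a³/μ) = 2π√(8140³/398600) = 7308.8 s = 121.81 min.
Node shift per orbit = (7308.8/86164) × 360° = 30.54°.
Equatorial spacing = 30.54 × 111.2 km/° = 3395 km.
At 62° latitude, spacing = 3395 × cos(62°) = 1594 km.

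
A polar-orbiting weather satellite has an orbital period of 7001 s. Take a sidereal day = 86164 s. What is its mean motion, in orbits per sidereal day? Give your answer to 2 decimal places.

Orbits per sidereal day = 86164 / 7001.0 = 12.307.

12.31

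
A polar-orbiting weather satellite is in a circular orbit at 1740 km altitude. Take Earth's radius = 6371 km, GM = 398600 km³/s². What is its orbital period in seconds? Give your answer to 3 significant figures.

7270 seconds

Semi-major axis a = 6371 + 1740 = 8111 km. Period T = 2π√(a³/μ) = 2π√(8111³/398600) = 7269.8 s = 121.16 min.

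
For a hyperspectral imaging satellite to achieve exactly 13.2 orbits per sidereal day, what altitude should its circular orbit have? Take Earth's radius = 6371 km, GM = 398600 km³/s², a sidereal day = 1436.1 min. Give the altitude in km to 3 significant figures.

1180 km

Required period T = 86166 / 13.2 = 6527.7 s.
From T = 2π√(a³/μ): a = (μ T²/4π²)^(1/3) = (398600 × 6527.7² / 4π²)^(1/3) = 7549 km.
Altitude h = a − R = 7549 − 6371 = 1178 km.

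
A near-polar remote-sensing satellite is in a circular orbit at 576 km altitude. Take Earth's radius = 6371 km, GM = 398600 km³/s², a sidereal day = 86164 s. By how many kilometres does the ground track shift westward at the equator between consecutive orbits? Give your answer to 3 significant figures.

2680 km

Semi-major axis a = 6371 + 576 = 6947 km. Period T = 2π√(a³/μ) = 2π√(6947³/398600) = 5762.4 s = 96.04 min.
During one orbit Earth rotates (5762.4 / 86164) × 360° = 24.08°.
At the equator that is 24.08° × (2π·6371/360) km/° = 24.08 × 111.2 = 2677 km.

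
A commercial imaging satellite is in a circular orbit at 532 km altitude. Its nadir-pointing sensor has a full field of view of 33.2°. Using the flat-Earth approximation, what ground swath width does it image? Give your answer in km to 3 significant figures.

317 km

Half-angle = 33.2°/2 = 16.6°.
Swath width ≈ 2h·tan(θ/2) = 2 × 532 × tan(16.6°) = 317.2 km.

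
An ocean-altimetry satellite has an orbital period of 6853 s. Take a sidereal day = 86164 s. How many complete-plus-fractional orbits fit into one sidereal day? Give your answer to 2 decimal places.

12.57

Orbits per sidereal day = 86164 / 6853.0 = 12.573.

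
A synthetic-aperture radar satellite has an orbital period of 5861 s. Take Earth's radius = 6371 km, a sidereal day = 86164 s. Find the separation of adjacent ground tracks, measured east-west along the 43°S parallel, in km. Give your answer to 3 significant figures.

1990 km

Node shift per orbit = (5861.0/86164) × 360° = 24.49°.
Equatorial spacing = 24.49 × 111.2 km/° = 2723 km.
At 43° latitude, spacing = 2723 × cos(43°) = 1991 km.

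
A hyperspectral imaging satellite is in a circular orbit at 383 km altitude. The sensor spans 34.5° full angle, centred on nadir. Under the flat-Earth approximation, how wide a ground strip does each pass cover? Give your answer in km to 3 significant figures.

238 km

Half-angle = 34.5°/2 = 17.25°.
Swath width ≈ 2h·tan(θ/2) = 2 × 383 × tan(17.25°) = 237.8 km.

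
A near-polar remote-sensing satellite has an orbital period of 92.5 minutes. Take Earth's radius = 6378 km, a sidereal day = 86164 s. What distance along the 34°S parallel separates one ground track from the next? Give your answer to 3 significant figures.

2140 km

T = 92.5 min = 5550.0 s.
Node shift per orbit = (5550.0/86164) × 360° = 23.19°.
Equatorial spacing = 23.19 × 111.3 km/° = 2581 km.
At 34° latitude, spacing = 2581 × cos(34°) = 2140 km.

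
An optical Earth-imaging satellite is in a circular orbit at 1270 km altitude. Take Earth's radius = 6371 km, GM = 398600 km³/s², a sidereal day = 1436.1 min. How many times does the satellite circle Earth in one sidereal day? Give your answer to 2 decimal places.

12.96

Semi-major axis a = 6371 + 1270 = 7641 km. Period T = 2π√(a³/μ) = 2π√(7641³/398600) = 6647.2 s = 110.79 min.
Orbits per sidereal day = 86166 / 6647.2 = 12.963.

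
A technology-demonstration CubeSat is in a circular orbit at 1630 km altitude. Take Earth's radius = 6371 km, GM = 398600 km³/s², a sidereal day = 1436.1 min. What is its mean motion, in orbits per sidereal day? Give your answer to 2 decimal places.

12.10

Semi-major axis a = 6371 + 1630 = 8001 km. Period T = 2π√(a³/μ) = 2π√(8001³/398600) = 7122.4 s = 118.71 min.
Orbits per sidereal day = 86166 / 7122.4 = 12.098.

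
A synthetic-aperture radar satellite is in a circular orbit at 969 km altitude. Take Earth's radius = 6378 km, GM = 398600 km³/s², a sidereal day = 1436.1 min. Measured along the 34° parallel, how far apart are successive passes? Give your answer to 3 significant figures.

2420 km

Semi-major axis a = 6378 + 969 = 7347 km. Period T = 2π√(a³/μ) = 2π√(7347³/398600) = 6267.2 s = 104.45 min.
Node shift per orbit = (6267.2/86166) × 360° = 26.18°.
Equatorial spacing = 26.18 × 111.3 km/° = 2915 km.
At 34° latitude, spacing = 2915 × cos(34°) = 2416 km.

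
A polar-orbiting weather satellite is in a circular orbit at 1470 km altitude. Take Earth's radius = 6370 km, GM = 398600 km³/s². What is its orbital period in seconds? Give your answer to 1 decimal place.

6908.5 seconds

Semi-major axis a = 6370 + 1470 = 7840 km. Period T = 2π√(a³/μ) = 2π√(7840³/398600) = 6908.5 s = 115.14 min.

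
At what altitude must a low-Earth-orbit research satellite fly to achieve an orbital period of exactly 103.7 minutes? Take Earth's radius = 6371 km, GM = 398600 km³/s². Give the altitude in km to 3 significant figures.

941 km

T = 103.7 min = 6222.0 s.
From T = 2π√(a³/μ): a = (μ T²/4π²)^(1/3) = (398600 × 6222.0² / 4π²)^(1/3) = 7312 km.
Altitude h = a − R = 7312 − 6371 = 941 km.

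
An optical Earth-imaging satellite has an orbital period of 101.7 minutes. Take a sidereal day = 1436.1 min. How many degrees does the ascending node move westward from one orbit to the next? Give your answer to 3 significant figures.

T = 101.7 min = 6102.0 s.
During one orbit Earth rotates (6102.0 / 86166) × 360° = 25.49°.

25.5°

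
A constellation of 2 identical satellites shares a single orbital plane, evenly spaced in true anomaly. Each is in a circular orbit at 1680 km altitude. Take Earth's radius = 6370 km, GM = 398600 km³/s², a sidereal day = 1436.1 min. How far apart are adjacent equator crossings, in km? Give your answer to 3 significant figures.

1670 km

Semi-major axis a = 6370 + 1680 = 8050 km. Period T = 2π√(a³/μ) = 2π√(8050³/398600) = 7187.9 s = 119.80 min.
Single-satellite node shift = (7187.9/86166) × 360° = 30.03°.
With 2 satellites evenly phased, successive equator crossings are 30.03/2 = 15.016° apart.
That is 15.016 × 111.2 = 1669 km at the equator.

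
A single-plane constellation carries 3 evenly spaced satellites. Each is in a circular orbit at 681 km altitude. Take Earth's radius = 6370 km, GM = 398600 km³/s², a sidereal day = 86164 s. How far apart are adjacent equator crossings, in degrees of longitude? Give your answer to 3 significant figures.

Semi-major axis a = 6370 + 681 = 7051 km. Period T = 2π√(a³/μ) = 2π√(7051³/398600) = 5892.3 s = 98.21 min.
Single-satellite node shift = (5892.3/86164) × 360° = 24.62°.
With 3 satellites evenly phased, successive equator crossings are 24.62/3 = 8.206° apart.

8.21°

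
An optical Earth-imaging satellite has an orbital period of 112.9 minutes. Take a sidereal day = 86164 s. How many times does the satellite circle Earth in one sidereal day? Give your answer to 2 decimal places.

T = 112.9 min = 6774.0 s.
Orbits per sidereal day = 86164 / 6774.0 = 12.720.

12.72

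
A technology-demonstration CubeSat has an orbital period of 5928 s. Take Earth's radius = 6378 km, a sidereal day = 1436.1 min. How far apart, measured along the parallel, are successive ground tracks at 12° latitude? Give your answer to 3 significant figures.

Node shift per orbit = (5928.0/86166) × 360° = 24.77°.
Equatorial spacing = 24.77 × 111.3 km/° = 2757 km.
At 12° latitude, spacing = 2757 × cos(12°) = 2697 km.

2700 km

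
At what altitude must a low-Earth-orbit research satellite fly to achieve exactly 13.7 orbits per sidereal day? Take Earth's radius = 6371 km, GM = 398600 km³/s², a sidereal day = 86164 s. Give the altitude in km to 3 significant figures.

993 km

Required period T = 86164 / 13.7 = 6289.3 s.
From T = 2π√(a³/μ): a = (μ T²/4π²)^(1/3) = (398600 × 6289.3² / 4π²)^(1/3) = 7364 km.
Altitude h = a − R = 7364 − 6371 = 993 km.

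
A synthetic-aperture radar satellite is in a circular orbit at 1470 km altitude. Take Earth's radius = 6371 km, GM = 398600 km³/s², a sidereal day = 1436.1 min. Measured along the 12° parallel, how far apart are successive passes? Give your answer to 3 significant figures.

3140 km

Semi-major axis a = 6371 + 1470 = 7841 km. Period T = 2π√(a³/μ) = 2π√(7841³/398600) = 6909.8 s = 115.16 min.
Node shift per orbit = (6909.8/86166) × 360° = 28.87°.
Equatorial spacing = 28.87 × 111.2 km/° = 3210 km.
At 12° latitude, spacing = 3210 × cos(12°) = 3140 km.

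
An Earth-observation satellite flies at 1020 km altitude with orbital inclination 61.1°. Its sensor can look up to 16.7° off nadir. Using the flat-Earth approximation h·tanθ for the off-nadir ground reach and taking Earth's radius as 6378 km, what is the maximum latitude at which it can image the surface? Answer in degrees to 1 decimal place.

63.8°

For a prograde orbit the ground track reaches latitude ±i = ±61.1°.
Sensor half-swath on the ground ≈ 1020·tan(16.7°) = 306 km = 2.75° of latitude.
Maximum observable latitude ≈ 61.1 + 2.75 = 63.8°.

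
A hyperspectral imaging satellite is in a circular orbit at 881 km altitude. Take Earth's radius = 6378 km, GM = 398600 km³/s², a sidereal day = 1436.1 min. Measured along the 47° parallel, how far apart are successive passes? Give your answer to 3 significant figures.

Semi-major axis a = 6378 + 881 = 7259 km. Period T = 2π√(a³/μ) = 2π√(7259³/398600) = 6155.0 s = 102.58 min.
Node shift per orbit = (6155.0/86166) × 360° = 25.72°.
Equatorial spacing = 25.72 × 111.3 km/° = 2863 km.
At 47° latitude, spacing = 2863 × cos(47°) = 1952 km.

1950 km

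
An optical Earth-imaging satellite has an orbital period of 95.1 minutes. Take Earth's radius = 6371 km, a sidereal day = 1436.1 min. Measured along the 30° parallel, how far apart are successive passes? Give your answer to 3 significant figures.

2300 km

T = 95.1 min = 5706.0 s.
Node shift per orbit = (5706.0/86166) × 360° = 23.84°.
Equatorial spacing = 23.84 × 111.2 km/° = 2651 km.
At 30° latitude, spacing = 2651 × cos(30°) = 2296 km.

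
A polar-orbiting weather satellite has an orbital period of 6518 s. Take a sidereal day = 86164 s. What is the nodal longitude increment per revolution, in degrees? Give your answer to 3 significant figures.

During one orbit Earth rotates (6518.0 / 86164) × 360° = 27.23°.

27.2°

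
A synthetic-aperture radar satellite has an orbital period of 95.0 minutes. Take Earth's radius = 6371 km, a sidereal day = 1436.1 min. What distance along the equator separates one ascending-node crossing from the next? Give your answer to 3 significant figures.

2650 km

T = 95.0 min = 5700.0 s.
During one orbit Earth rotates (5700.0 / 86166) × 360° = 23.81°.
At the equator that is 23.81° × (2π·6371/360) km/° = 23.81 × 111.2 = 2648 km.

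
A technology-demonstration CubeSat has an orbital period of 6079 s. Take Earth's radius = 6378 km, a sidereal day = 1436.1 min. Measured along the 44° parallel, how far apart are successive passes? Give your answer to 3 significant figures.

2030 km

Node shift per orbit = (6079.0/86166) × 360° = 25.40°.
Equatorial spacing = 25.40 × 111.3 km/° = 2827 km.
At 44° latitude, spacing = 2827 × cos(44°) = 2034 km.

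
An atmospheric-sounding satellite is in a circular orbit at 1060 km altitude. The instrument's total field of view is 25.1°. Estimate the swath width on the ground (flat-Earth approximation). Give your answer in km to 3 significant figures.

Half-angle = 25.1°/2 = 12.55°.
Swath width ≈ 2h·tan(θ/2) = 2 × 1060 × tan(12.55°) = 471.9 km.

472 km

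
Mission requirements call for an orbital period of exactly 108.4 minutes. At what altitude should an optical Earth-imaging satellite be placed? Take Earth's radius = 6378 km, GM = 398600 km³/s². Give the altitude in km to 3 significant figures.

1150 km

T = 108.4 min = 6504.0 s.
From T = 2π√(a³/μ): a = (μ T²/4π²)^(1/3) = (398600 × 6504.0² / 4π²)^(1/3) = 7531 km.
Altitude h = a − R = 7531 − 6378 = 1153 km.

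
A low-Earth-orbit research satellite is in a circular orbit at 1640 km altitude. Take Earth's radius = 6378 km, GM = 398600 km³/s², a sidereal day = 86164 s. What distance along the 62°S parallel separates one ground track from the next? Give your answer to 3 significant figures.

1560 km

Semi-major axis a = 6378 + 1640 = 8018 km. Period T = 2π√(a³/μ) = 2π√(8018³/398600) = 7145.1 s = 119.09 min.
Node shift per orbit = (7145.1/86164) × 360° = 29.85°.
Equatorial spacing = 29.85 × 111.3 km/° = 3323 km.
At 62° latitude, spacing = 3323 × cos(62°) = 1560 km.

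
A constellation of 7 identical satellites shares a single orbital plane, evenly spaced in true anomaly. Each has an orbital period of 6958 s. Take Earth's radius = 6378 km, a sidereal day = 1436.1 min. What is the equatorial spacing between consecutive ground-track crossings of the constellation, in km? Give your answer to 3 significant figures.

462 km

Single-satellite node shift = (6958.0/86166) × 360° = 29.07°.
With 7 satellites evenly phased, successive equator crossings are 29.07/7 = 4.153° apart.
That is 4.153 × 111.3 = 462 km at the equator.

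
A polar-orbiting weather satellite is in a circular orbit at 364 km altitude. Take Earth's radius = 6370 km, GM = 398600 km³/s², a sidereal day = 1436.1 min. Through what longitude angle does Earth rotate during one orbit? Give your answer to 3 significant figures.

23.0°

Semi-major axis a = 6370 + 364 = 6734 km. Period T = 2π√(a³/μ) = 2π√(6734³/398600) = 5499.5 s = 91.66 min.
During one orbit Earth rotates (5499.5 / 86166) × 360° = 22.98°.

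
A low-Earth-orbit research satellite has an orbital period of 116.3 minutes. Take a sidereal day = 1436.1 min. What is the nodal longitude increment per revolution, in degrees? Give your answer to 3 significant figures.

29.2°

T = 116.3 min = 6978.0 s.
During one orbit Earth rotates (6978.0 / 86166) × 360° = 29.15°.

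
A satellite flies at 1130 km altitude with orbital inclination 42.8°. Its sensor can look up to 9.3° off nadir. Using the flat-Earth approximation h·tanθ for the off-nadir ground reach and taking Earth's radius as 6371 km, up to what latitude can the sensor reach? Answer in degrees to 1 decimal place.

44.5°

For a prograde orbit the ground track reaches latitude ±i = ±42.8°.
Sensor half-swath on the ground ≈ 1130·tan(9.3°) = 185 km = 1.66° of latitude.
Maximum observable latitude ≈ 42.8 + 1.66 = 44.5°.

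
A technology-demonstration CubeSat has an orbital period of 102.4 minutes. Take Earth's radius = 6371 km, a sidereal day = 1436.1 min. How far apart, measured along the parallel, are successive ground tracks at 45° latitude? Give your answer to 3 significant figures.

2020 km

T = 102.4 min = 6144.0 s.
Node shift per orbit = (6144.0/86166) × 360° = 25.67°.
Equatorial spacing = 25.67 × 111.2 km/° = 2854 km.
At 45° latitude, spacing = 2854 × cos(45°) = 2018 km.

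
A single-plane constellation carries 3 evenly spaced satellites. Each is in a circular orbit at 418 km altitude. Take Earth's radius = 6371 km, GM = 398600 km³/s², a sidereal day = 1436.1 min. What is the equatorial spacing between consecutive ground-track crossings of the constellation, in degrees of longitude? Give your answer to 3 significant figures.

7.75°

Semi-major axis a = 6371 + 418 = 6789 km. Period T = 2π√(a³/μ) = 2π√(6789³/398600) = 5567.0 s = 92.78 min.
Single-satellite node shift = (5567.0/86166) × 360° = 23.26°.
With 3 satellites evenly phased, successive equator crossings are 23.26/3 = 7.753° apart.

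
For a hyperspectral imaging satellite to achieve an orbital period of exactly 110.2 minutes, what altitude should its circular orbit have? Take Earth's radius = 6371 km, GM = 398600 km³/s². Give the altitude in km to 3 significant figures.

1240 km

T = 110.2 min = 6612.0 s.
From T = 2π√(a³/μ): a = (μ T²/4π²)^(1/3) = (398600 × 6612.0² / 4π²)^(1/3) = 7614 km.
Altitude h = a − R = 7614 − 6371 = 1243 km.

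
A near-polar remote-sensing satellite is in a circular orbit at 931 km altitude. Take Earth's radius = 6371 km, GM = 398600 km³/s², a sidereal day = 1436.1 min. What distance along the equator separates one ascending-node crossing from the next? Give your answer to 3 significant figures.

2880 km

Semi-major axis a = 6371 + 931 = 7302 km. Period T = 2π√(a³/μ) = 2π√(7302³/398600) = 6209.7 s = 103.50 min.
During one orbit Earth rotates (6209.7 / 86166) × 360° = 25.94°.
At the equator that is 25.94° × (2π·6371/360) km/° = 25.94 × 111.2 = 2885 km.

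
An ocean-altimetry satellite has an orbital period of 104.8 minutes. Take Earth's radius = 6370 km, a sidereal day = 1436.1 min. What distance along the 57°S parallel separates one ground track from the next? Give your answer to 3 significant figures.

1590 km

T = 104.8 min = 6288.0 s.
Node shift per orbit = (6288.0/86166) × 360° = 26.27°.
Equatorial spacing = 26.27 × 111.2 km/° = 2921 km.
At 57° latitude, spacing = 2921 × cos(57°) = 1591 km.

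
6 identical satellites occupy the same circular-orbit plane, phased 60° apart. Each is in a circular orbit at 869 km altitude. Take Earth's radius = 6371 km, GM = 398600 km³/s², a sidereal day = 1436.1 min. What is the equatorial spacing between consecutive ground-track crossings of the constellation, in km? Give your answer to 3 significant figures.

475 km

Semi-major axis a = 6371 + 869 = 7240 km. Period T = 2π√(a³/μ) = 2π√(7240³/398600) = 6130.8 s = 102.18 min.
Single-satellite node shift = (6130.8/86166) × 360° = 25.61°.
With 6 satellites evenly phased, successive equator crossings are 25.61/6 = 4.269° apart.
That is 4.269 × 111.2 = 475 km at the equator.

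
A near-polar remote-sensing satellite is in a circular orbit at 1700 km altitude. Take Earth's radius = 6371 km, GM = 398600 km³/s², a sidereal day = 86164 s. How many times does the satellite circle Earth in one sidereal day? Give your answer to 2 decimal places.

Semi-major axis a = 6371 + 1700 = 8071 km. Period T = 2π√(a³/μ) = 2π√(8071³/398600) = 7216.1 s = 120.27 min.
Orbits per sidereal day = 86164 / 7216.1 = 11.941.

11.94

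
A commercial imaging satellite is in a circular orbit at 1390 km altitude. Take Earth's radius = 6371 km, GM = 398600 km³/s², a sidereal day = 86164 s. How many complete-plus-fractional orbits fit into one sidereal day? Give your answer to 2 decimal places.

Semi-major axis a = 6371 + 1390 = 7761 km. Period T = 2π√(a³/μ) = 2π√(7761³/398600) = 6804.4 s = 113.41 min.
Orbits per sidereal day = 86164 / 6804.4 = 12.663.

12.66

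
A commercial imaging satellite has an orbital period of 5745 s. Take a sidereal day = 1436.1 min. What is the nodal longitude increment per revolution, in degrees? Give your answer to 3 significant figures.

24.0°

During one orbit Earth rotates (5745.0 / 86166) × 360° = 24.00°.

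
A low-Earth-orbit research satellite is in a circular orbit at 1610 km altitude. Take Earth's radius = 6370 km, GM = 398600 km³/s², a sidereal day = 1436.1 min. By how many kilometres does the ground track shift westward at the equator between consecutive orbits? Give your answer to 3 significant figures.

3300 km

Semi-major axis a = 6370 + 1610 = 7980 km. Period T = 2π√(a³/μ) = 2π√(7980³/398600) = 7094.4 s = 118.24 min.
During one orbit Earth rotates (7094.4 / 86166) × 360° = 29.64°.
At the equator that is 29.64° × (2π·6370/360) km/° = 29.64 × 111.2 = 3295 km.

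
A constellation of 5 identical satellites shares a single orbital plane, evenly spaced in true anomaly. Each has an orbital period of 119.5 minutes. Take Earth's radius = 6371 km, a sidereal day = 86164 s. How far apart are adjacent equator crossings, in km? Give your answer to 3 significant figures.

T = 119.5 min = 7170.0 s.
Single-satellite node shift = (7170.0/86164) × 360° = 29.96°.
With 5 satellites evenly phased, successive equator crossings are 29.96/5 = 5.991° apart.
That is 5.991 × 111.2 = 666 km at the equator.

666 km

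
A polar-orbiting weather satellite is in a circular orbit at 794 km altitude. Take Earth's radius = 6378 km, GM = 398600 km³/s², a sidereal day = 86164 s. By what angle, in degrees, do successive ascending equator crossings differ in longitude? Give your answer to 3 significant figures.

25.3°

Semi-major axis a = 6378 + 794 = 7172 km. Period T = 2π√(a³/μ) = 2π√(7172³/398600) = 6044.7 s = 100.74 min.
During one orbit Earth rotates (6044.7 / 86164) × 360° = 25.26°.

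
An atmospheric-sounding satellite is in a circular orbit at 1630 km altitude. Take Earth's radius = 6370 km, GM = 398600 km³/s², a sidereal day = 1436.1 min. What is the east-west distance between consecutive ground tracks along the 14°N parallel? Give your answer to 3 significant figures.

3210 km

Semi-major axis a = 6370 + 1630 = 8000 km. Period T = 2π√(a³/μ) = 2π√(8000³/398600) = 7121.1 s = 118.68 min.
Node shift per orbit = (7121.1/86166) × 360° = 29.75°.
Equatorial spacing = 29.75 × 111.2 km/° = 3308 km.
At 14° latitude, spacing = 3308 × cos(14°) = 3209 km.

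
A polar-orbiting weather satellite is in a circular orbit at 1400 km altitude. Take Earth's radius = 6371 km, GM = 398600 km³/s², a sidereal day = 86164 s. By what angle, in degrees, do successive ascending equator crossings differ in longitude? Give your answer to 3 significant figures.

28.5°

Semi-major axis a = 6371 + 1400 = 7771 km. Period T = 2π√(a³/μ) = 2π√(7771³/398600) = 6817.5 s = 113.63 min.
During one orbit Earth rotates (6817.5 / 86164) × 360° = 28.48°.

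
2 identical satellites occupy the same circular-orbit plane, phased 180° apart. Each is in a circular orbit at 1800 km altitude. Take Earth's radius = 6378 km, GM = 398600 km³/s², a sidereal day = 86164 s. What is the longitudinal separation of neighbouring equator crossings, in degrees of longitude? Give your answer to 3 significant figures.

Semi-major axis a = 6378 + 1800 = 8178 km. Period T = 2π√(a³/μ) = 2π√(8178³/398600) = 7360.1 s = 122.67 min.
Single-satellite node shift = (7360.1/86164) × 360° = 30.75°.
With 2 satellites evenly phased, successive equator crossings are 30.75/2 = 15.375° apart.

15.4°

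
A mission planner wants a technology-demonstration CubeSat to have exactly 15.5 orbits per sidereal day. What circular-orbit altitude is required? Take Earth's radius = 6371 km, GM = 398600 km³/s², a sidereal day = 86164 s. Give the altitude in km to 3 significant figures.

411 km

Required period T = 86164 / 15.5 = 5559.0 s.
From T = 2π√(a³/μ): a = (μ T²/4π²)^(1/3) = (398600 × 5559.0² / 4π²)^(1/3) = 6782 km.
Altitude h = a − R = 6782 − 6371 = 411 km.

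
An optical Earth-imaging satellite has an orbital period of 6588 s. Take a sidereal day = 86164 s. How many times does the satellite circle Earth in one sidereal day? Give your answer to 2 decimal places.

13.08

Orbits per sidereal day = 86164 / 6588.0 = 13.079.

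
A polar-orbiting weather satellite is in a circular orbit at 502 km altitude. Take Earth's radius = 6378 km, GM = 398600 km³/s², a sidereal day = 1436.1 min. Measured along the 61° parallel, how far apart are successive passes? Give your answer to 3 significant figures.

1280 km

Semi-major axis a = 6378 + 502 = 6880 km. Period T = 2π√(a³/μ) = 2π√(6880³/398600) = 5679.3 s = 94.65 min.
Node shift per orbit = (5679.3/86166) × 360° = 23.73°.
Equatorial spacing = 23.73 × 111.3 km/° = 2641 km.
At 61° latitude, spacing = 2641 × cos(61°) = 1281 km.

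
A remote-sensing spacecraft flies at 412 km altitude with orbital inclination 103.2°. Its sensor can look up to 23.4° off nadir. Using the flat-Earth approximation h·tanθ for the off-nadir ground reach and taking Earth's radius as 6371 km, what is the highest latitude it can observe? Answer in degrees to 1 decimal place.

78.4°

Retrograde orbit: the ground track reaches ±(180° − i) = ±(180 − 103.2) = ±76.8°.
Sensor half-swath on the ground ≈ 412·tan(23.4°) = 178 km = 1.60° of latitude.
Maximum observable latitude ≈ 76.8 + 1.60 = 78.4°.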